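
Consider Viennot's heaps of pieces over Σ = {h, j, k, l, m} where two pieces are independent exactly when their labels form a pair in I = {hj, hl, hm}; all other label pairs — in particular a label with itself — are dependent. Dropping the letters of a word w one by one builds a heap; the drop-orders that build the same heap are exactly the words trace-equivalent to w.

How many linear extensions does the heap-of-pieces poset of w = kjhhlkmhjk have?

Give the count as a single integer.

18

#0=k has no predecessor
#1=j depends on [0:k]
#2=h depends on [0:k]
#3=h depends on [2:h]
#4=l depends on [1:j]
#5=k depends on [3:h, 4:l]
#6=m depends on [5:k]
#7=h depends on [5:k]
#8=j depends on [6:m]
#9=k depends on [7:h, 8:j]
sources: [0:k]
N(rest) = Σ N(rest − s) over sources s of rest; N(one piece) = 1:
  size 1 → [9]=1
  size 2 → [7,9]=1  [8,9]=1
  size 3 → [6,8,9]=1  [7,8,9]=2
  size 4 → [6,7,8,9]=3
  size 5 → [5,6,7,8,9]=3
  size 6 → [3,5,6,7,8,9]=3  [4,5,6,7,8,9]=3
  size 7 → [1,4,5,6,7,8,9]=3  [2,3,5,6,7,8,9]=3  [3,4,5,6,7,8,9]=6
  size 8 → [1,3,4,5,6,7,8,9]=9  [2,3,4,5,6,7,8,9]=9
  first=0(k) contributes 18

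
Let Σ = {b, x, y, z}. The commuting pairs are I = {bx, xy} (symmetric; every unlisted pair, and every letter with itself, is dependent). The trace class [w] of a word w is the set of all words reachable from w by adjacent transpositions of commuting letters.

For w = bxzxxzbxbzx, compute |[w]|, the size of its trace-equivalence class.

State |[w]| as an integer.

6

piece 0:b — minimal
piece 1:x — minimal
piece 2:z rests on {0:b, 1:x}
piece 3:x rests on {2:z}
piece 4:x rests on {3:x}
piece 5:z rests on {4:x}
piece 6:b rests on {5:z}
piece 7:x rests on {5:z}
piece 8:b rests on {6:b}
piece 9:z rests on {7:x, 8:b}
piece 10:x rests on {9:z}
minimal pieces: {0:b, 1:x}
ways to finish when only these pieces remain (= sum over removing one remaining piece with nothing left below it):
  1 left: {10}→1
  2 left: {9,10}→1
  3 left: {7,9,10}→1  {8,9,10}→1
  4 left: {6,8,9,10}→1  {7,8,9,10}→2
  5 left: {6,7,8,9,10}→3
  6 left: {5,6,7,8,9,10}→3
  7 left: {4,5,6,7,8,9,10}→3
  8 left: {3,4,5,6,7,8,9,10}→3
  9 left: {2,3,4,5,6,7,8,9,10}→3
  placing 0:b first → 3 extensions
  placing 1:x first → 3 extensions
total linear extensions = 6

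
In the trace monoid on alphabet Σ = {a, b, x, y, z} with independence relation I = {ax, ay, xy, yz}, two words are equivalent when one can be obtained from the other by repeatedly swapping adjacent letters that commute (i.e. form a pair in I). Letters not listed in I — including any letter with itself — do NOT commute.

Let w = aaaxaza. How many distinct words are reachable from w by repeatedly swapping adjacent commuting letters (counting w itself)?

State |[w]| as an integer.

piece 0:a — minimal
piece 1:a rests on {0:a}
piece 2:a rests on {1:a}
piece 3:x — minimal
piece 4:a rests on {2:a}
piece 5:z rests on {3:x, 4:a}
piece 6:a rests on {5:z}
minimal pieces: {0:a, 3:x}
ways to finish when only these pieces remain (= sum over removing one remaining piece with nothing left below it):
  1 left: {6}→1
  2 left: {5,6}→1
  3 left: {3,5,6}→1  {4,5,6}→1
  4 left: {2,4,5,6}→1  {3,4,5,6}→2
  5 left: {1,2,4,5,6}→1  {2,3,4,5,6}→3
  placing 0:a first → 4 extensions
  placing 3:x first → 1 extensions
total linear extensions = 5

5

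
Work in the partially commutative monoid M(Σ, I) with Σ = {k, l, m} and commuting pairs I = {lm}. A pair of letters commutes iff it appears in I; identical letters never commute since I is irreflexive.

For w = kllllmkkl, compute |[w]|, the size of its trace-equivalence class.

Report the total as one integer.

drop 0:k onto floor
drop 1:l onto {0:k}
drop 2:l onto {1:l}
drop 3:l onto {2:l}
drop 4:l onto {3:l}
drop 5:m onto {0:k}
drop 6:k onto {4:l, 5:m}
drop 7:k onto {6:k}
drop 8:l onto {7:k}
ground layer = {0:k}
drop-orders for the pieces not yet dropped (sum over which currently-grounded one goes next):
  1 to go: {8} 1
  2 to go: {7,8} 1
  3 to go: {6,7,8} 1
  4 to go: {4,6,7,8} 1  {5,6,7,8} 1
  5 to go: {3,4,6,7,8} 1  {4,5,6,7,8} 2
  6 to go: {2,3,4,6,7,8} 1  {3,4,5,6,7,8} 3
  7 to go: {1,2,3,4,6,7,8} 1  {2,3,4,5,6,7,8} 4
  if 0:k drops first: 5 orders

5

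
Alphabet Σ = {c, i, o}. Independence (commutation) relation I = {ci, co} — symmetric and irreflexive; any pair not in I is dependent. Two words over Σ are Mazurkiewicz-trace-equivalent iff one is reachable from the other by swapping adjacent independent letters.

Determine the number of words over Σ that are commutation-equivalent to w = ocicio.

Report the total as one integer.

15

0(o) covers ∅
1(c) covers ∅
2(i) covers 0:o
3(c) covers 1:c
4(i) covers 2:i
5(o) covers 4:i
floor of heap: 0:o, 1:c
completions by unplaced set U, small U first (add the entries for U minus each lowest piece of U):
  |U|=1: {3}:1  {5}:1
  |U|=2: {1,3}:1  {3,5}:2  {4,5}:1
  |U|=3: {1,3,5}:3  {2,4,5}:1  {3,4,5}:3
  |U|=4: {0,2,4,5}:1  {1,3,4,5}:6  {2,3,4,5}:4
  start at 0(o): 10
  start at 1(c): 5
sum over floor = 15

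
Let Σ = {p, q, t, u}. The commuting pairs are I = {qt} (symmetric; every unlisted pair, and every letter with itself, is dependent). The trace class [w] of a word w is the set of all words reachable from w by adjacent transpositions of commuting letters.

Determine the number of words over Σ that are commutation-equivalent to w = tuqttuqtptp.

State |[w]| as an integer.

drop 0:t onto floor
drop 1:u onto {0:t}
drop 2:q onto {1:u}
drop 3:t onto {1:u}
drop 4:t onto {3:t}
drop 5:u onto {2:q, 4:t}
drop 6:q onto {5:u}
drop 7:t onto {5:u}
drop 8:p onto {6:q, 7:t}
drop 9:t onto {8:p}
drop 10:p onto {9:t}
ground layer = {0:t}
drop-orders for the pieces not yet dropped (sum over which currently-grounded one goes next):
  1 to go: {10} 1
  2 to go: {9,10} 1
  3 to go: {8,9,10} 1
  4 to go: {6,8,9,10} 1  {7,8,9,10} 1
  5 to go: {6,7,8,9,10} 2
  6 to go: {5,6,7,8,9,10} 2
  7 to go: {2,5,6,7,8,9,10} 2  {4,5,6,7,8,9,10} 2
  8 to go: {2,4,5,6,7,8,9,10} 4  {3,4,5,6,7,8,9,10} 2
  9 to go: {2,3,4,5,6,7,8,9,10} 6
  if 0:t drops first: 6 orders

6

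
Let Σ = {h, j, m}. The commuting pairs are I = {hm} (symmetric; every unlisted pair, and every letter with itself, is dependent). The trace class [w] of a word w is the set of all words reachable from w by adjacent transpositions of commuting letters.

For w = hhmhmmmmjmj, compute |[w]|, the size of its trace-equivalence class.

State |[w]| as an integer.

56

drop 0:h onto floor
drop 1:h onto {0:h}
drop 2:m onto floor
drop 3:h onto {1:h}
drop 4:m onto {2:m}
drop 5:m onto {4:m}
drop 6:m onto {5:m}
drop 7:m onto {6:m}
drop 8:j onto {3:h, 7:m}
drop 9:m onto {8:j}
drop 10:j onto {9:m}
ground layer = {0:h, 2:m}
drop-orders for the pieces not yet dropped (sum over which currently-grounded one goes next):
  1 to go: {10} 1
  2 to go: {9,10} 1
  3 to go: {8,9,10} 1
  4 to go: {3,8,9,10} 1  {7,8,9,10} 1
  5 to go: {1,3,8,9,10} 1  {3,7,8,9,10} 2  {6,7,8,9,10} 1
  6 to go: {0,1,3,8,9,10} 1  {1,3,7,8,9,10} 3  {3,6,7,8,9,10} 3  {5,6,7,8,9,10} 1
  7 to go: {0,1,3,7,8,9,10} 4  {1,3,6,7,8,9,10} 6  {3,5,6,7,8,9,10} 4  {4,5,6,7,8,9,10} 1
  8 to go: {0,1,3,6,7,8,9,10} 10  {1,3,5,6,7,8,9,10} 10  {2,4,5,6,7,8,9,10} 1  {3,4,5,6,7,8,9,10} 5
  9 to go: {0,1,3,5,6,7,8,9,10} 20  {1,3,4,5,6,7,8,9,10} 15  {2,3,4,5,6,7,8,9,10} 6
  if 0:h drops first: 21 orders
  if 2:m drops first: 35 orders
heap linearizations: 56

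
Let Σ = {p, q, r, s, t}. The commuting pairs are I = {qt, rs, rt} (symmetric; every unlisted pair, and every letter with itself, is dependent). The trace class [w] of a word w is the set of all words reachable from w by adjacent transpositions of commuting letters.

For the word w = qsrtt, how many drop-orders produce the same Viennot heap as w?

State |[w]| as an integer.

#0=q has no predecessor
#1=s depends on [0:q]
#2=r depends on [0:q]
#3=t depends on [1:s]
#4=t depends on [3:t]
sources: [0:q]
N(rest) = Σ N(rest − s) over sources s of rest; N(one piece) = 1:
  size 1 → [2]=1  [4]=1
  size 2 → [2,4]=2  [3,4]=1
  size 3 → [1,3,4]=1  [2,3,4]=3
  first=0(q) contributes 4

4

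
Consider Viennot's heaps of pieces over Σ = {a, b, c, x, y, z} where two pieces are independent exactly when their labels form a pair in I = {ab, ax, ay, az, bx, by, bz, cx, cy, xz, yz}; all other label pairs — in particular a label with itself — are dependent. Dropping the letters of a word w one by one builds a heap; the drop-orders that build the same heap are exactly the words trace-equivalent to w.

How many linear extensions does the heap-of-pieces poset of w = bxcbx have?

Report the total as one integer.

#0=b has no predecessor
#1=x has no predecessor
#2=c depends on [0:b]
#3=b depends on [2:c]
#4=x depends on [1:x]
sources: [0:b, 1:x]
N(rest) = Σ N(rest − s) over sources s of rest; N(one piece) = 1:
  size 1 → [3]=1  [4]=1
  size 2 → [1,4]=1  [2,3]=1  [3,4]=2
  size 3 → [0,2,3]=1  [1,3,4]=3  [2,3,4]=3
  first=0(b) contributes 6
  first=1(x) contributes 4
|[w]| = 10

10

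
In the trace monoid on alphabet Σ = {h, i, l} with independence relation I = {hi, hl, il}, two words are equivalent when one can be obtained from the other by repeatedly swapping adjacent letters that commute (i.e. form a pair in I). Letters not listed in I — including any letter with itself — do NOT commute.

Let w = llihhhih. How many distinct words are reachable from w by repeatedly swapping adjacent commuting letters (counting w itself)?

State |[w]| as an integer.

420

piece 0:l — minimal
piece 1:l rests on {0:l}
piece 2:i — minimal
piece 3:h — minimal
piece 4:h rests on {3:h}
piece 5:h rests on {4:h}
piece 6:i rests on {2:i}
piece 7:h rests on {5:h}
minimal pieces: {0:l, 2:i, 3:h}
ways to finish when only these pieces remain (= sum over removing one remaining piece with nothing left below it):
  1 left: {1}→1  {6}→1  {7}→1
  2 left: {0,1}→1  {1,6}→2  {1,7}→2  {2,6}→1  {5,7}→1  {6,7}→2
  3 left: {0,1,6}→3  {0,1,7}→3  {1,2,6}→3  {1,5,7}→3  {1,6,7}→6  {2,6,7}→3  {4,5,7}→1  {5,6,7}→3
  4 left: {0,1,2,6}→6  {0,1,5,7}→6  {0,1,6,7}→12  {1,2,6,7}→12  {1,4,5,7}→4  {1,5,6,7}→12  {2,5,6,7}→6  {3,4,5,7}→1  {4,5,6,7}→4
  5 left: {0,1,2,6,7}→30  {0,1,4,5,7}→10  {0,1,5,6,7}→30  {1,2,5,6,7}→30  {1,3,4,5,7}→5  {1,4,5,6,7}→20  {2,4,5,6,7}→10  {3,4,5,6,7}→5
  6 left: {0,1,2,5,6,7}→90  {0,1,3,4,5,7}→15  {0,1,4,5,6,7}→60  {1,2,4,5,6,7}→60  {1,3,4,5,6,7}→30  {2,3,4,5,6,7}→15
  placing 0:l first → 105 extensions
  placing 2:i first → 105 extensions
  placing 3:h first → 210 extensions
total linear extensions = 420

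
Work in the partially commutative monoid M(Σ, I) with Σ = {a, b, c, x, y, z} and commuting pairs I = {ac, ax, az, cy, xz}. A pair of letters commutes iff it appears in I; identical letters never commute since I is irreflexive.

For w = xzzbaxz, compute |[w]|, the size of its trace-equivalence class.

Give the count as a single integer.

18

#0=x has no predecessor
#1=z has no predecessor
#2=z depends on [1:z]
#3=b depends on [0:x, 2:z]
#4=a depends on [3:b]
#5=x depends on [3:b]
#6=z depends on [3:b]
sources: [0:x, 1:z]
N(rest) = Σ N(rest − s) over sources s of rest; N(one piece) = 1:
  size 1 → [4]=1  [5]=1  [6]=1
  size 2 → [4,5]=2  [4,6]=2  [5,6]=2
  size 3 → [4,5,6]=6
  size 4 → [3,4,5,6]=6
  size 5 → [0,3,4,5,6]=6  [2,3,4,5,6]=6
  first=0(x) contributes 6
  first=1(z) contributes 12
|[w]| = 18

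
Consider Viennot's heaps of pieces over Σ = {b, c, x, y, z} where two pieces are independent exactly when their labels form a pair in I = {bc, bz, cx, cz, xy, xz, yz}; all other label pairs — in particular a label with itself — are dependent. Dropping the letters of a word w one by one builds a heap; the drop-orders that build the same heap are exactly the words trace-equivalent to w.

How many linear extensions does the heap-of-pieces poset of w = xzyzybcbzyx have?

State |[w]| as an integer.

#0=x has no predecessor
#1=z has no predecessor
#2=y has no predecessor
#3=z depends on [1:z]
#4=y depends on [2:y]
#5=b depends on [0:x, 4:y]
#6=c depends on [4:y]
#7=b depends on [5:b]
#8=z depends on [3:z]
#9=y depends on [6:c, 7:b]
#10=x depends on [7:b]
sources: [0:x, 1:z, 2:y]
N(rest) = Σ N(rest − s) over sources s of rest; N(one piece) = 1:
  size 1 → [8]=1  [9]=1  [10]=1
  size 2 → [3,8]=1  [6,9]=1  [8,9]=2  [8,10]=2  [9,10]=2
  size 3 → [1,3,8]=1  [3,8,9]=3  [3,8,10]=3  [6,8,9]=3  [6,9,10]=3  [7,9,10]=2  [8,9,10]=6
  size 4 → [1,3,8,9]=4  [1,3,8,10]=4  [3,6,8,9]=6  [3,8,9,10]=12  [5,7,9,10]=2  [6,7,9,10]=5  [6,8,9,10]=12  [7,8,9,10]=8
  size 5 → [0,5,7,9,10]=2  [1,3,6,8,9]=10  [1,3,8,9,10]=20  [3,6,8,9,10]=30  [3,7,8,9,10]=20  [5,6,7,9,10]=7  [5,7,8,9,10]=10  [6,7,8,9,10]=25
  size 6 → [0,5,6,7,9,10]=9  [0,5,7,8,9,10]=12  [1,3,6,8,9,10]=60  [1,3,7,8,9,10]=40  [3,5,7,8,9,10]=30  [3,6,7,8,9,10]=75  [4,5,6,7,9,10]=7  [5,6,7,8,9,10]=42
  size 7 → [0,3,5,7,8,9,10]=42  [0,4,5,6,7,9,10]=16  [0,5,6,7,8,9,10]=63  [1,3,5,7,8,9,10]=70  [1,3,6,7,8,9,10]=175  [2,4,5,6,7,9,10]=7  [3,5,6,7,8,9,10]=147  [4,5,6,7,8,9,10]=49
  size 8 → [0,1,3,5,7,8,9,10]=112  [0,2,4,5,6,7,9,10]=23  [0,3,5,6,7,8,9,10]=252  [0,4,5,6,7,8,9,10]=128  [1,3,5,6,7,8,9,10]=392  [2,4,5,6,7,8,9,10]=56  [3,4,5,6,7,8,9,10]=196
  size 9 → [0,1,3,5,6,7,8,9,10]=756  [0,2,4,5,6,7,8,9,10]=207  [0,3,4,5,6,7,8,9,10]=576  [1,3,4,5,6,7,8,9,10]=588  [2,3,4,5,6,7,8,9,10]=252
  first=0(x) contributes 840
  first=1(z) contributes 1035
  first=2(y) contributes 1920
|[w]| = 3795

3795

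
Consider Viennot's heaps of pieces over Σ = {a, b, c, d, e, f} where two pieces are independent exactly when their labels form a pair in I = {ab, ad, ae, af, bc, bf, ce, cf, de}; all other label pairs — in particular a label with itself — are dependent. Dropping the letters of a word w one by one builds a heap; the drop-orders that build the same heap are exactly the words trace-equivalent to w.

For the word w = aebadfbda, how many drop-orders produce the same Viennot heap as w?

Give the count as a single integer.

168

piece 0:a — minimal
piece 1:e — minimal
piece 2:b rests on {1:e}
piece 3:a rests on {0:a}
piece 4:d rests on {2:b}
piece 5:f rests on {4:d}
piece 6:b rests on {4:d}
piece 7:d rests on {5:f, 6:b}
piece 8:a rests on {3:a}
minimal pieces: {0:a, 1:e}
ways to finish when only these pieces remain (= sum over removing one remaining piece with nothing left below it):
  1 left: {7}→1  {8}→1
  2 left: {3,8}→1  {5,7}→1  {6,7}→1  {7,8}→2
  3 left: {0,3,8}→1  {3,7,8}→3  {5,6,7}→2  {5,7,8}→3  {6,7,8}→3
  4 left: {0,3,7,8}→4  {3,5,7,8}→6  {3,6,7,8}→6  {4,5,6,7}→2  {5,6,7,8}→8
  5 left: {0,3,5,7,8}→10  {0,3,6,7,8}→10  {2,4,5,6,7}→2  {3,5,6,7,8}→20  {4,5,6,7,8}→10
  6 left: {0,3,5,6,7,8}→40  {1,2,4,5,6,7}→2  {2,4,5,6,7,8}→12  {3,4,5,6,7,8}→30
  7 left: {0,3,4,5,6,7,8}→70  {1,2,4,5,6,7,8}→14  {2,3,4,5,6,7,8}→42
  placing 0:a first → 56 extensions
  placing 1:e first → 112 extensions
total linear extensions = 168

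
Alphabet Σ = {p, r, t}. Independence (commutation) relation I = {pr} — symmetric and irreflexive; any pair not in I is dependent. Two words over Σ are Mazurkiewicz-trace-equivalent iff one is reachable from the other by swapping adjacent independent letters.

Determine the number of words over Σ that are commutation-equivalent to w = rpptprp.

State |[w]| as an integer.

drop 0:r onto floor
drop 1:p onto floor
drop 2:p onto {1:p}
drop 3:t onto {0:r, 2:p}
drop 4:p onto {3:t}
drop 5:r onto {3:t}
drop 6:p onto {4:p}
ground layer = {0:r, 1:p}
drop-orders for the pieces not yet dropped (sum over which currently-grounded one goes next):
  1 to go: {5} 1  {6} 1
  2 to go: {4,6} 1  {5,6} 2
  3 to go: {4,5,6} 3
  4 to go: {3,4,5,6} 3
  5 to go: {0,3,4,5,6} 3  {2,3,4,5,6} 3
  if 0:r drops first: 3 orders
  if 1:p drops first: 6 orders
heap linearizations: 9

9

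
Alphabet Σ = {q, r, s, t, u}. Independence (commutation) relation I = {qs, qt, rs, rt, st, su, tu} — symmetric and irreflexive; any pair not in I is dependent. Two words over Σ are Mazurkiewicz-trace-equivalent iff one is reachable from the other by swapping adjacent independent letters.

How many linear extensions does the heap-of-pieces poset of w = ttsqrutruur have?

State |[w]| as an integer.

1320

piece 0:t — minimal
piece 1:t rests on {0:t}
piece 2:s — minimal
piece 3:q — minimal
piece 4:r rests on {3:q}
piece 5:u rests on {4:r}
piece 6:t rests on {1:t}
piece 7:r rests on {5:u}
piece 8:u rests on {7:r}
piece 9:u rests on {8:u}
piece 10:r rests on {9:u}
minimal pieces: {0:t, 2:s, 3:q}
ways to finish when only these pieces remain (= sum over removing one remaining piece with nothing left below it):
  1 left: {2}→1  {6}→1  {10}→1
  2 left: {1,6}→1  {2,6}→2  {2,10}→2  {6,10}→2  {9,10}→1
  3 left: {0,1,6}→1  {1,2,6}→3  {1,6,10}→3  {2,6,10}→6  {2,9,10}→3  {6,9,10}→3  {8,9,10}→1
  4 left: {0,1,2,6}→4  {0,1,6,10}→4  {1,2,6,10}→12  {1,6,9,10}→6  {2,6,9,10}→12  {2,8,9,10}→4  {6,8,9,10}→4  {7,8,9,10}→1
  5 left: {0,1,2,6,10}→20  {0,1,6,9,10}→10  {1,2,6,9,10}→30  {1,6,8,9,10}→10  {2,6,8,9,10}→20  {2,7,8,9,10}→5  {5,7,8,9,10}→1  {6,7,8,9,10}→5
  6 left: {0,1,2,6,9,10}→60  {0,1,6,8,9,10}→20  {1,2,6,8,9,10}→60  {1,6,7,8,9,10}→15  {2,5,7,8,9,10}→6  {2,6,7,8,9,10}→30  {4,5,7,8,9,10}→1  {5,6,7,8,9,10}→6
  7 left: {0,1,2,6,8,9,10}→140  {0,1,6,7,8,9,10}→35  {1,2,6,7,8,9,10}→105  {1,5,6,7,8,9,10}→21  {2,4,5,7,8,9,10}→7  {2,5,6,7,8,9,10}→42  {3,4,5,7,8,9,10}→1  {4,5,6,7,8,9,10}→7
  8 left: {0,1,2,6,7,8,9,10}→280  {0,1,5,6,7,8,9,10}→56  {1,2,5,6,7,8,9,10}→168  {1,4,5,6,7,8,9,10}→28  {2,3,4,5,7,8,9,10}→8  {2,4,5,6,7,8,9,10}→56  {3,4,5,6,7,8,9,10}→8
  9 left: {0,1,2,5,6,7,8,9,10}→504  {0,1,4,5,6,7,8,9,10}→84  {1,2,4,5,6,7,8,9,10}→252  {1,3,4,5,6,7,8,9,10}→36  {2,3,4,5,6,7,8,9,10}→72
  placing 0:t first → 360 extensions
  placing 2:s first → 120 extensions
  placing 3:q first → 840 extensions
total linear extensions = 1320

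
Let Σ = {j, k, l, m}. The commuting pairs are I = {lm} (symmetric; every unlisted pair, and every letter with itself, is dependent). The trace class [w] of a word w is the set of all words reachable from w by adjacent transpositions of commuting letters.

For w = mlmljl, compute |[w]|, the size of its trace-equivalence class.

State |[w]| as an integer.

piece 0:m — minimal
piece 1:l — minimal
piece 2:m rests on {0:m}
piece 3:l rests on {1:l}
piece 4:j rests on {2:m, 3:l}
piece 5:l rests on {4:j}
minimal pieces: {0:m, 1:l}
ways to finish when only these pieces remain (= sum over removing one remaining piece with nothing left below it):
  1 left: {5}→1
  2 left: {4,5}→1
  3 left: {2,4,5}→1  {3,4,5}→1
  4 left: {0,2,4,5}→1  {1,3,4,5}→1  {2,3,4,5}→2
  placing 0:m first → 3 extensions
  placing 1:l first → 3 extensions
total linear extensions = 6

6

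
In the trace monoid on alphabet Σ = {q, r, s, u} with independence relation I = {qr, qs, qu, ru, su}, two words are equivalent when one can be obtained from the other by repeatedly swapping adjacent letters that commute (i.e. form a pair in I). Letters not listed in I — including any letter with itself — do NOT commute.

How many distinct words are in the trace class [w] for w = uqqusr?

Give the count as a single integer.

0(u) covers ∅
1(q) covers ∅
2(q) covers 1:q
3(u) covers 0:u
4(s) covers ∅
5(r) covers 4:s
floor of heap: 0:u, 1:q, 4:s
completions by unplaced set U, small U first (add the entries for U minus each lowest piece of U):
  |U|=1: {2}:1  {3}:1  {5}:1
  |U|=2: {0,3}:1  {1,2}:1  {2,3}:2  {2,5}:2  {3,5}:2  {4,5}:1
  |U|=3: {0,2,3}:3  {0,3,5}:3  {1,2,3}:3  {1,2,5}:3  {2,3,5}:6  {2,4,5}:3  {3,4,5}:3
  |U|=4: {0,1,2,3}:6  {0,2,3,5}:12  {0,3,4,5}:6  {1,2,3,5}:12  {1,2,4,5}:6  {2,3,4,5}:12
  start at 0(u): 30
  start at 1(q): 30
  start at 4(s): 30
sum over floor = 90

90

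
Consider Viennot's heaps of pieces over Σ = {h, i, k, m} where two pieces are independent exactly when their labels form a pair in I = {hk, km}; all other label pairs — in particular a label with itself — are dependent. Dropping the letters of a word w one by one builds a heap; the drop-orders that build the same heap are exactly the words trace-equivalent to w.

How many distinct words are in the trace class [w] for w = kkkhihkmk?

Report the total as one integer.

piece 0:k — minimal
piece 1:k rests on {0:k}
piece 2:k rests on {1:k}
piece 3:h — minimal
piece 4:i rests on {2:k, 3:h}
piece 5:h rests on {4:i}
piece 6:k rests on {4:i}
piece 7:m rests on {5:h}
piece 8:k rests on {6:k}
minimal pieces: {0:k, 3:h}
ways to finish when only these pieces remain (= sum over removing one remaining piece with nothing left below it):
  1 left: {7}→1  {8}→1
  2 left: {5,7}→1  {6,8}→1  {7,8}→2
  3 left: {5,7,8}→3  {6,7,8}→3
  4 left: {5,6,7,8}→6
  5 left: {4,5,6,7,8}→6
  6 left: {2,4,5,6,7,8}→6  {3,4,5,6,7,8}→6
  7 left: {1,2,4,5,6,7,8}→6  {2,3,4,5,6,7,8}→12
  placing 0:k first → 18 extensions
  placing 3:h first → 6 extensions
total linear extensions = 24

24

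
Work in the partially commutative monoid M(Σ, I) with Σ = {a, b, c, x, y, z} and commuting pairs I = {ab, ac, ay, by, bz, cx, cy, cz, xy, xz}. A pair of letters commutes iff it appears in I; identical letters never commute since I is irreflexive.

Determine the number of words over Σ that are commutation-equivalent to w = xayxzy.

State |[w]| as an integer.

#0=x has no predecessor
#1=a depends on [0:x]
#2=y has no predecessor
#3=x depends on [1:a]
#4=z depends on [1:a, 2:y]
#5=y depends on [4:z]
sources: [0:x, 2:y]
N(rest) = Σ N(rest − s) over sources s of rest; N(one piece) = 1:
  size 1 → [3]=1  [5]=1
  size 2 → [3,5]=2  [4,5]=1
  size 3 → [2,4,5]=1  [3,4,5]=3
  size 4 → [1,3,4,5]=3  [2,3,4,5]=4
  first=0(x) contributes 7
  first=2(y) contributes 3
|[w]| = 10

10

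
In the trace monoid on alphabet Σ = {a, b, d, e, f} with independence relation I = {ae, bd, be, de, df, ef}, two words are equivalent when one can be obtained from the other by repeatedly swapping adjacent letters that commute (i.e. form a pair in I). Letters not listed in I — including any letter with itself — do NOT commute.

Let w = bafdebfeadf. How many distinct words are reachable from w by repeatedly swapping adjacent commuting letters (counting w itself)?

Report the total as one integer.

piece 0:b — minimal
piece 1:a rests on {0:b}
piece 2:f rests on {1:a}
piece 3:d rests on {1:a}
piece 4:e — minimal
piece 5:b rests on {2:f}
piece 6:f rests on {5:b}
piece 7:e rests on {4:e}
piece 8:a rests on {3:d, 6:f}
piece 9:d rests on {8:a}
piece 10:f rests on {8:a}
minimal pieces: {0:b, 4:e}
ways to finish when only these pieces remain (= sum over removing one remaining piece with nothing left below it):
  1 left: {7}→1  {9}→1  {10}→1
  2 left: {4,7}→1  {7,9}→2  {7,10}→2  {9,10}→2
  3 left: {4,7,9}→3  {4,7,10}→3  {7,9,10}→6  {8,9,10}→2
  4 left: {3,8,9,10}→2  {4,7,9,10}→12  {6,8,9,10}→2  {7,8,9,10}→8
  5 left: {3,6,8,9,10}→4  {3,7,8,9,10}→10  {4,7,8,9,10}→20  {5,6,8,9,10}→2  {6,7,8,9,10}→10
  6 left: {2,5,6,8,9,10}→2  {3,4,7,8,9,10}→30  {3,5,6,8,9,10}→6  {3,6,7,8,9,10}→24  {4,6,7,8,9,10}→30  {5,6,7,8,9,10}→12
  7 left: {2,3,5,6,8,9,10}→8  {2,5,6,7,8,9,10}→14  {3,4,6,7,8,9,10}→84  {3,5,6,7,8,9,10}→42  {4,5,6,7,8,9,10}→42
  8 left: {1,2,3,5,6,8,9,10}→8  {2,3,5,6,7,8,9,10}→64  {2,4,5,6,7,8,9,10}→56  {3,4,5,6,7,8,9,10}→168
  9 left: {0,1,2,3,5,6,8,9,10}→8  {1,2,3,5,6,7,8,9,10}→72  {2,3,4,5,6,7,8,9,10}→288
  placing 0:b first → 360 extensions
  placing 4:e first → 80 extensions
total linear extensions = 440

440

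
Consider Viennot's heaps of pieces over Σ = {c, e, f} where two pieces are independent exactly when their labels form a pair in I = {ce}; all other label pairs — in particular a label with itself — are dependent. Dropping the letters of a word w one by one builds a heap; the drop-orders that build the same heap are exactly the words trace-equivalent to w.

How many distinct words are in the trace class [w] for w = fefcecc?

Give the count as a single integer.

4

0(f) covers ∅
1(e) covers 0:f
2(f) covers 1:e
3(c) covers 2:f
4(e) covers 2:f
5(c) covers 3:c
6(c) covers 5:c
floor of heap: 0:f
completions by unplaced set U, small U first (add the entries for U minus each lowest piece of U):
  |U|=1: {4}:1  {6}:1
  |U|=2: {4,6}:2  {5,6}:1
  |U|=3: {3,5,6}:1  {4,5,6}:3
  |U|=4: {3,4,5,6}:4
  |U|=5: {2,3,4,5,6}:4
  start at 0(f): 4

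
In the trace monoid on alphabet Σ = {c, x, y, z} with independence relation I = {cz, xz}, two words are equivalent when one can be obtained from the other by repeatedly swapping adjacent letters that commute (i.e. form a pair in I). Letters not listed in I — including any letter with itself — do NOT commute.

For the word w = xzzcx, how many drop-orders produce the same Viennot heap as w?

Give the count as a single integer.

10

0(x) covers ∅
1(z) covers ∅
2(z) covers 1:z
3(c) covers 0:x
4(x) covers 3:c
floor of heap: 0:x, 1:z
completions by unplaced set U, small U first (add the entries for U minus each lowest piece of U):
  |U|=1: {2}:1  {4}:1
  |U|=2: {1,2}:1  {2,4}:2  {3,4}:1
  |U|=3: {0,3,4}:1  {1,2,4}:3  {2,3,4}:3
  start at 0(x): 6
  start at 1(z): 4
sum over floor = 10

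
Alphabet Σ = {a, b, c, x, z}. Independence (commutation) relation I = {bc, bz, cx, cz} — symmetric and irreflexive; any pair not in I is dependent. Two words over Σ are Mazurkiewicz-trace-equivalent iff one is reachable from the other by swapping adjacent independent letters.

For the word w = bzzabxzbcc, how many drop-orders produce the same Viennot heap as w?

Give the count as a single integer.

90

piece 0:b — minimal
piece 1:z — minimal
piece 2:z rests on {1:z}
piece 3:a rests on {0:b, 2:z}
piece 4:b rests on {3:a}
piece 5:x rests on {4:b}
piece 6:z rests on {5:x}
piece 7:b rests on {5:x}
piece 8:c rests on {3:a}
piece 9:c rests on {8:c}
minimal pieces: {0:b, 1:z}
ways to finish when only these pieces remain (= sum over removing one remaining piece with nothing left below it):
  1 left: {6}→1  {7}→1  {9}→1
  2 left: {6,7}→2  {6,9}→2  {7,9}→2  {8,9}→1
  3 left: {5,6,7}→2  {6,7,9}→6  {6,8,9}→3  {7,8,9}→3
  4 left: {4,5,6,7}→2  {5,6,7,9}→8  {6,7,8,9}→12
  5 left: {4,5,6,7,9}→10  {5,6,7,8,9}→20
  6 left: {4,5,6,7,8,9}→30
  7 left: {3,4,5,6,7,8,9}→30
  8 left: {0,3,4,5,6,7,8,9}→30  {2,3,4,5,6,7,8,9}→30
  placing 0:b first → 30 extensions
  placing 1:z first → 60 extensions
total linear extensions = 90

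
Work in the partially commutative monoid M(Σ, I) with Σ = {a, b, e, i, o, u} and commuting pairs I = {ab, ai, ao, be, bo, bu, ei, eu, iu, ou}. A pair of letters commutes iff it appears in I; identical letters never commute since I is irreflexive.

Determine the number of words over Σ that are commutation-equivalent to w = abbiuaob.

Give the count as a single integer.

drop 0:a onto floor
drop 1:b onto floor
drop 2:b onto {1:b}
drop 3:i onto {2:b}
drop 4:u onto {0:a}
drop 5:a onto {4:u}
drop 6:o onto {3:i}
drop 7:b onto {3:i}
ground layer = {0:a, 1:b}
drop-orders for the pieces not yet dropped (sum over which currently-grounded one goes next):
  1 to go: {5} 1  {6} 1  {7} 1
  2 to go: {4,5} 1  {5,6} 2  {5,7} 2  {6,7} 2
  3 to go: {0,4,5} 1  {3,6,7} 2  {4,5,6} 3  {4,5,7} 3  {5,6,7} 6
  4 to go: {0,4,5,6} 4  {0,4,5,7} 4  {2,3,6,7} 2  {3,5,6,7} 8  {4,5,6,7} 12
  5 to go: {0,4,5,6,7} 20  {1,2,3,6,7} 2  {2,3,5,6,7} 10  {3,4,5,6,7} 20
  6 to go: {0,3,4,5,6,7} 40  {1,2,3,5,6,7} 12  {2,3,4,5,6,7} 30
  if 0:a drops first: 42 orders
  if 1:b drops first: 70 orders
heap linearizations: 112

112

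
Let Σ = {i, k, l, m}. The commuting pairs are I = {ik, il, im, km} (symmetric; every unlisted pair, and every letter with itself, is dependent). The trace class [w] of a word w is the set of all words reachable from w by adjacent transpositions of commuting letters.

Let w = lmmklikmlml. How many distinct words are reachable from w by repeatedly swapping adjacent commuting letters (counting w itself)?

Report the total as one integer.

66

piece 0:l — minimal
piece 1:m rests on {0:l}
piece 2:m rests on {1:m}
piece 3:k rests on {0:l}
piece 4:l rests on {2:m, 3:k}
piece 5:i — minimal
piece 6:k rests on {4:l}
piece 7:m rests on {4:l}
piece 8:l rests on {6:k, 7:m}
piece 9:m rests on {8:l}
piece 10:l rests on {9:m}
minimal pieces: {0:l, 5:i}
ways to finish when only these pieces remain (= sum over removing one remaining piece with nothing left below it):
  1 left: {5}→1  {10}→1
  2 left: {5,10}→2  {9,10}→1
  3 left: {5,9,10}→3  {8,9,10}→1
  4 left: {5,8,9,10}→4  {6,8,9,10}→1  {7,8,9,10}→1
  5 left: {5,6,8,9,10}→5  {5,7,8,9,10}→5  {6,7,8,9,10}→2
  6 left: {4,6,7,8,9,10}→2  {5,6,7,8,9,10}→12
  7 left: {2,4,6,7,8,9,10}→2  {3,4,6,7,8,9,10}→2  {4,5,6,7,8,9,10}→14
  8 left: {1,2,4,6,7,8,9,10}→2  {2,3,4,6,7,8,9,10}→4  {2,4,5,6,7,8,9,10}→16  {3,4,5,6,7,8,9,10}→16
  9 left: {1,2,3,4,6,7,8,9,10}→6  {1,2,4,5,6,7,8,9,10}→18  {2,3,4,5,6,7,8,9,10}→36
  placing 0:l first → 60 extensions
  placing 5:i first → 6 extensions
total linear extensions = 66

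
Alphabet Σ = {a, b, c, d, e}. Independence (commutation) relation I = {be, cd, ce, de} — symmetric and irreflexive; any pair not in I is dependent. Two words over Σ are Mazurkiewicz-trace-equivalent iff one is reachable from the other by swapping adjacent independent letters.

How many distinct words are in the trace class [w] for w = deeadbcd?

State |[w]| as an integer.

6

#0=d has no predecessor
#1=e has no predecessor
#2=e depends on [1:e]
#3=a depends on [0:d, 2:e]
#4=d depends on [3:a]
#5=b depends on [4:d]
#6=c depends on [5:b]
#7=d depends on [5:b]
sources: [0:d, 1:e]
N(rest) = Σ N(rest − s) over sources s of rest; N(one piece) = 1:
  size 1 → [6]=1  [7]=1
  size 2 → [6,7]=2
  size 3 → [5,6,7]=2
  size 4 → [4,5,6,7]=2
  size 5 → [3,4,5,6,7]=2
  size 6 → [0,3,4,5,6,7]=2  [2,3,4,5,6,7]=2
  first=0(d) contributes 2
  first=1(e) contributes 4
|[w]| = 6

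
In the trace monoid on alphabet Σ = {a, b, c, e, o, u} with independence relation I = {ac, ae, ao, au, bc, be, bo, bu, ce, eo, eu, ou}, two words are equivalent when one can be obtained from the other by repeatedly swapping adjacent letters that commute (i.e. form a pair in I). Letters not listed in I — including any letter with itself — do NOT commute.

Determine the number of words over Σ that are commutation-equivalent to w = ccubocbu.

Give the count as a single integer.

56

piece 0:c — minimal
piece 1:c rests on {0:c}
piece 2:u rests on {1:c}
piece 3:b — minimal
piece 4:o rests on {1:c}
piece 5:c rests on {2:u, 4:o}
piece 6:b rests on {3:b}
piece 7:u rests on {5:c}
minimal pieces: {0:c, 3:b}
ways to finish when only these pieces remain (= sum over removing one remaining piece with nothing left below it):
  1 left: {6}→1  {7}→1
  2 left: {3,6}→1  {5,7}→1  {6,7}→2
  3 left: {2,5,7}→1  {3,6,7}→3  {4,5,7}→1  {5,6,7}→3
  4 left: {2,4,5,7}→2  {2,5,6,7}→4  {3,5,6,7}→6  {4,5,6,7}→4
  5 left: {1,2,4,5,7}→2  {2,3,5,6,7}→10  {2,4,5,6,7}→10  {3,4,5,6,7}→10
  6 left: {0,1,2,4,5,7}→2  {1,2,4,5,6,7}→12  {2,3,4,5,6,7}→30
  placing 0:c first → 42 extensions
  placing 3:b first → 14 extensions
total linear extensions = 56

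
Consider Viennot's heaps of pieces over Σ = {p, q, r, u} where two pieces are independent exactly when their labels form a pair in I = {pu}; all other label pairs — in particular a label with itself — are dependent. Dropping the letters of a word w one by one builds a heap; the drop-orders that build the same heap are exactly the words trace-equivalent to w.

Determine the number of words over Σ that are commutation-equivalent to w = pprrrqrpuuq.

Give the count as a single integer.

3

#0=p has no predecessor
#1=p depends on [0:p]
#2=r depends on [1:p]
#3=r depends on [2:r]
#4=r depends on [3:r]
#5=q depends on [4:r]
#6=r depends on [5:q]
#7=p depends on [6:r]
#8=u depends on [6:r]
#9=u depends on [8:u]
#10=q depends on [7:p, 9:u]
sources: [0:p]
N(rest) = Σ N(rest − s) over sources s of rest; N(one piece) = 1:
  size 1 → [10]=1
  size 2 → [7,10]=1  [9,10]=1
  size 3 → [7,9,10]=2  [8,9,10]=1
  size 4 → [7,8,9,10]=3
  size 5 → [6,7,8,9,10]=3
  size 6 → [5,6,7,8,9,10]=3
  size 7 → [4,5,6,7,8,9,10]=3
  size 8 → [3,4,5,6,7,8,9,10]=3
  size 9 → [2,3,4,5,6,7,8,9,10]=3
  first=0(p) contributes 3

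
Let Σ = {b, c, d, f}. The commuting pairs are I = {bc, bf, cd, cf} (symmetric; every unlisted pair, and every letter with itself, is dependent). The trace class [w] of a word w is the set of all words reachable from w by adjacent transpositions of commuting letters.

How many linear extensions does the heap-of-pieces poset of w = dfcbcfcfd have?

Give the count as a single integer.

336

piece 0:d — minimal
piece 1:f rests on {0:d}
piece 2:c — minimal
piece 3:b rests on {0:d}
piece 4:c rests on {2:c}
piece 5:f rests on {1:f}
piece 6:c rests on {4:c}
piece 7:f rests on {5:f}
piece 8:d rests on {3:b, 7:f}
minimal pieces: {0:d, 2:c}
ways to finish when only these pieces remain (= sum over removing one remaining piece with nothing left below it):
  1 left: {6}→1  {8}→1
  2 left: {3,8}→1  {4,6}→1  {6,8}→2  {7,8}→1
  3 left: {2,4,6}→1  {3,6,8}→3  {3,7,8}→2  {4,6,8}→3  {5,7,8}→1  {6,7,8}→3
  4 left: {1,5,7,8}→1  {2,4,6,8}→4  {3,4,6,8}→6  {3,5,7,8}→3  {3,6,7,8}→8  {4,6,7,8}→6  {5,6,7,8}→4
  5 left: {1,3,5,7,8}→4  {1,5,6,7,8}→5  {2,3,4,6,8}→10  {2,4,6,7,8}→10  {3,4,6,7,8}→20  {3,5,6,7,8}→15  {4,5,6,7,8}→10
  6 left: {0,1,3,5,7,8}→4  {1,3,5,6,7,8}→24  {1,4,5,6,7,8}→15  {2,3,4,6,7,8}→40  {2,4,5,6,7,8}→20  {3,4,5,6,7,8}→45
  7 left: {0,1,3,5,6,7,8}→28  {1,2,4,5,6,7,8}→35  {1,3,4,5,6,7,8}→84  {2,3,4,5,6,7,8}→105
  placing 0:d first → 224 extensions
  placing 2:c first → 112 extensions
total linear extensions = 336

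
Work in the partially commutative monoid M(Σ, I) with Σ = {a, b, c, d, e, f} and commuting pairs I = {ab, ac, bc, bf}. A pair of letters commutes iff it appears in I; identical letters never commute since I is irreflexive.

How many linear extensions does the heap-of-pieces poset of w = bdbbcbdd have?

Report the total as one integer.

0(b) covers ∅
1(d) covers 0:b
2(b) covers 1:d
3(b) covers 2:b
4(c) covers 1:d
5(b) covers 3:b
6(d) covers 4:c, 5:b
7(d) covers 6:d
floor of heap: 0:b
completions by unplaced set U, small U first (add the entries for U minus each lowest piece of U):
  |U|=1: {7}:1
  |U|=2: {6,7}:1
  |U|=3: {4,6,7}:1  {5,6,7}:1
  |U|=4: {3,5,6,7}:1  {4,5,6,7}:2
  |U|=5: {2,3,5,6,7}:1  {3,4,5,6,7}:3
  |U|=6: {2,3,4,5,6,7}:4
  start at 0(b): 4

4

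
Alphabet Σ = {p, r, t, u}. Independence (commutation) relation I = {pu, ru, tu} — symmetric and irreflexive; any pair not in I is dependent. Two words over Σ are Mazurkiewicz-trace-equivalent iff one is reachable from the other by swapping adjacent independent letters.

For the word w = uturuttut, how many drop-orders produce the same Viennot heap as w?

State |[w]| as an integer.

126

#0=u has no predecessor
#1=t has no predecessor
#2=u depends on [0:u]
#3=r depends on [1:t]
#4=u depends on [2:u]
#5=t depends on [3:r]
#6=t depends on [5:t]
#7=u depends on [4:u]
#8=t depends on [6:t]
sources: [0:u, 1:t]
N(rest) = Σ N(rest − s) over sources s of rest; N(one piece) = 1:
  size 1 → [7]=1  [8]=1
  size 2 → [4,7]=1  [6,8]=1  [7,8]=2
  size 3 → [2,4,7]=1  [4,7,8]=3  [5,6,8]=1  [6,7,8]=3
  size 4 → [0,2,4,7]=1  [2,4,7,8]=4  [3,5,6,8]=1  [4,6,7,8]=6  [5,6,7,8]=4
  size 5 → [0,2,4,7,8]=5  [1,3,5,6,8]=1  [2,4,6,7,8]=10  [3,5,6,7,8]=5  [4,5,6,7,8]=10
  size 6 → [0,2,4,6,7,8]=15  [1,3,5,6,7,8]=6  [2,4,5,6,7,8]=20  [3,4,5,6,7,8]=15
  size 7 → [0,2,4,5,6,7,8]=35  [1,3,4,5,6,7,8]=21  [2,3,4,5,6,7,8]=35
  first=0(u) contributes 56
  first=1(t) contributes 70
|[w]| = 126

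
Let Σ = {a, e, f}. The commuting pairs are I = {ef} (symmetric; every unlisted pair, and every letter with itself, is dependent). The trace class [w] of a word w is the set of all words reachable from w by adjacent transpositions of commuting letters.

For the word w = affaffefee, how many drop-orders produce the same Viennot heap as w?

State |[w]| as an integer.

drop 0:a onto floor
drop 1:f onto {0:a}
drop 2:f onto {1:f}
drop 3:a onto {2:f}
drop 4:f onto {3:a}
drop 5:f onto {4:f}
drop 6:e onto {3:a}
drop 7:f onto {5:f}
drop 8:e onto {6:e}
drop 9:e onto {8:e}
ground layer = {0:a}
drop-orders for the pieces not yet dropped (sum over which currently-grounded one goes next):
  1 to go: {7} 1  {9} 1
  2 to go: {5,7} 1  {7,9} 2  {8,9} 1
  3 to go: {4,5,7} 1  {5,7,9} 3  {6,8,9} 1  {7,8,9} 3
  4 to go: {4,5,7,9} 4  {5,7,8,9} 6  {6,7,8,9} 4
  5 to go: {4,5,7,8,9} 10  {5,6,7,8,9} 10
  6 to go: {4,5,6,7,8,9} 20
  7 to go: {3,4,5,6,7,8,9} 20
  8 to go: {2,3,4,5,6,7,8,9} 20
  if 0:a drops first: 20 orders

20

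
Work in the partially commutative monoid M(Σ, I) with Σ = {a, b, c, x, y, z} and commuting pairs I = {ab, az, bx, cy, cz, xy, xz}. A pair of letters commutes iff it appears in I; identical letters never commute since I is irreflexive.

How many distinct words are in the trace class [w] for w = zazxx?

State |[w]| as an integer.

10

#0=z has no predecessor
#1=a has no predecessor
#2=z depends on [0:z]
#3=x depends on [1:a]
#4=x depends on [3:x]
sources: [0:z, 1:a]
N(rest) = Σ N(rest − s) over sources s of rest; N(one piece) = 1:
  size 1 → [2]=1  [4]=1
  size 2 → [0,2]=1  [2,4]=2  [3,4]=1
  size 3 → [0,2,4]=3  [1,3,4]=1  [2,3,4]=3
  first=0(z) contributes 4
  first=1(a) contributes 6
|[w]| = 10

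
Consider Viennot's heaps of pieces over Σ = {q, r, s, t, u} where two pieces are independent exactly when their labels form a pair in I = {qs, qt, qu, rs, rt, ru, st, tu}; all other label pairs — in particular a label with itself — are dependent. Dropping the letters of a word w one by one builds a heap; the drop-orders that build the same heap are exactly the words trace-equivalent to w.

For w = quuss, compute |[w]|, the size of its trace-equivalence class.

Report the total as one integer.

piece 0:q — minimal
piece 1:u — minimal
piece 2:u rests on {1:u}
piece 3:s rests on {2:u}
piece 4:s rests on {3:s}
minimal pieces: {0:q, 1:u}
ways to finish when only these pieces remain (= sum over removing one remaining piece with nothing left below it):
  1 left: {0}→1  {4}→1
  2 left: {0,4}→2  {3,4}→1
  3 left: {0,3,4}→3  {2,3,4}→1
  placing 0:q first → 1 extensions
  placing 1:u first → 4 extensions
total linear extensions = 5

5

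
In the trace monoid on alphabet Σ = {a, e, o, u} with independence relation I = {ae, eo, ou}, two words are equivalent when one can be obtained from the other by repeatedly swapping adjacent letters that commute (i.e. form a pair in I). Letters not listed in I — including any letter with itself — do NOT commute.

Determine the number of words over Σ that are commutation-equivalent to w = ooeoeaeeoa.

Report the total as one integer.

#0=o has no predecessor
#1=o depends on [0:o]
#2=e has no predecessor
#3=o depends on [1:o]
#4=e depends on [2:e]
#5=a depends on [3:o]
#6=e depends on [4:e]
#7=e depends on [6:e]
#8=o depends on [5:a]
#9=a depends on [8:o]
sources: [0:o, 2:e]
N(rest) = Σ N(rest − s) over sources s of rest; N(one piece) = 1:
  size 1 → [7]=1  [9]=1
  size 2 → [6,7]=1  [7,9]=2  [8,9]=1
  size 3 → [4,6,7]=1  [5,8,9]=1  [6,7,9]=3  [7,8,9]=3
  size 4 → [2,4,6,7]=1  [3,5,8,9]=1  [4,6,7,9]=4  [5,7,8,9]=4  [6,7,8,9]=6
  size 5 → [1,3,5,8,9]=1  [2,4,6,7,9]=5  [3,5,7,8,9]=5  [4,6,7,8,9]=10  [5,6,7,8,9]=10
  size 6 → [0,1,3,5,8,9]=1  [1,3,5,7,8,9]=6  [2,4,6,7,8,9]=15  [3,5,6,7,8,9]=15  [4,5,6,7,8,9]=20
  size 7 → [0,1,3,5,7,8,9]=7  [1,3,5,6,7,8,9]=21  [2,4,5,6,7,8,9]=35  [3,4,5,6,7,8,9]=35
  size 8 → [0,1,3,5,6,7,8,9]=28  [1,3,4,5,6,7,8,9]=56  [2,3,4,5,6,7,8,9]=70
  first=0(o) contributes 126
  first=2(e) contributes 84
|[w]| = 210

210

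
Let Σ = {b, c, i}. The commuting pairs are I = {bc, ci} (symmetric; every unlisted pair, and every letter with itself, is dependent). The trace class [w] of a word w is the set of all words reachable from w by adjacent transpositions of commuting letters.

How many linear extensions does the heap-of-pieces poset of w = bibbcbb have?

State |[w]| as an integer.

piece 0:b — minimal
piece 1:i rests on {0:b}
piece 2:b rests on {1:i}
piece 3:b rests on {2:b}
piece 4:c — minimal
piece 5:b rests on {3:b}
piece 6:b rests on {5:b}
minimal pieces: {0:b, 4:c}
ways to finish when only these pieces remain (= sum over removing one remaining piece with nothing left below it):
  1 left: {4}→1  {6}→1
  2 left: {4,6}→2  {5,6}→1
  3 left: {3,5,6}→1  {4,5,6}→3
  4 left: {2,3,5,6}→1  {3,4,5,6}→4
  5 left: {1,2,3,5,6}→1  {2,3,4,5,6}→5
  placing 0:b first → 6 extensions
  placing 4:c first → 1 extensions
total linear extensions = 7

7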